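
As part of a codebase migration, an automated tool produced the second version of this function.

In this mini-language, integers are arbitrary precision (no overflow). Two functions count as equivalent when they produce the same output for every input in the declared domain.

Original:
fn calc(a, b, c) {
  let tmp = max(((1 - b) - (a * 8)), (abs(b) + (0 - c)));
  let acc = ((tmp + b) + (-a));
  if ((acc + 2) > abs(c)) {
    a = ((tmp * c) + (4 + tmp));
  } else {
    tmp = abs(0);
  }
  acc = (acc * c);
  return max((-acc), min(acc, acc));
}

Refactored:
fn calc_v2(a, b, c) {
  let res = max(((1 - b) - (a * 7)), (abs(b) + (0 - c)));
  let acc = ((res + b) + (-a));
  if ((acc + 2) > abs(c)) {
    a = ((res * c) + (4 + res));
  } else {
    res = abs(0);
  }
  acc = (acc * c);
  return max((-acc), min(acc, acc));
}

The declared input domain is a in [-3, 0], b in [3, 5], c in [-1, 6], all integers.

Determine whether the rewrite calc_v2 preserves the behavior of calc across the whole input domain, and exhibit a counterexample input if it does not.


On input a=-3, b=3, c=-1, calc returns 28 while calc_v2 returns 25.
verdict: not equivalent; witness: a=-3, b=3, c=-1


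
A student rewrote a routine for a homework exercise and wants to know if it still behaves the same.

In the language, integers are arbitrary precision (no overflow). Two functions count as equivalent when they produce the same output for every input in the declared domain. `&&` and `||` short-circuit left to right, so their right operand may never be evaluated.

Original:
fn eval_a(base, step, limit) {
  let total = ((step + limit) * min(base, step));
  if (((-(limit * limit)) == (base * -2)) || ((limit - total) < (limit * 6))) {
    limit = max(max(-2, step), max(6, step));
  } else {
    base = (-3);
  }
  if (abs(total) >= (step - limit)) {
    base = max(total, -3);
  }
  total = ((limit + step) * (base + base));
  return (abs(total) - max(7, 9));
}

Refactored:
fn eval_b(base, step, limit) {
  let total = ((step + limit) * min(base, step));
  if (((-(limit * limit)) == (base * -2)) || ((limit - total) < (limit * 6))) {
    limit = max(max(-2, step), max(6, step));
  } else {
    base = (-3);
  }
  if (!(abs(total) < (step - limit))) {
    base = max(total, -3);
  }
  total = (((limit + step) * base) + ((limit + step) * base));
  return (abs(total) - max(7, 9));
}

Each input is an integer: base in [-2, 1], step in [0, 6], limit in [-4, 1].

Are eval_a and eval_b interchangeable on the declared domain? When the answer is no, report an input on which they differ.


Behavior is preserved: although arithmetic usage differs; boolean connective usage differs; comparison usage differs, the outputs never diverge.
Tracing base=-1, step=1, limit=-2: eval_a: total = 1; (((-(limit * limit)) == (base * -2)) || ((limit - total) < (limit * 6))) -> false; base = -3; (abs(total) >= (step - limit)) -> false; total = 6; return -3 | eval_b: total = 1; (((-(limit * limit)) == (base * -2)) || ((limit - total) < (limit * 6))) -> false; base = -3; (!(abs(total) < (step - limit))) -> false; total = 6; return -3 — matching result -3.
Checked all 168 inputs in the declared domain: the outputs agree on every one.
verdict: equivalent


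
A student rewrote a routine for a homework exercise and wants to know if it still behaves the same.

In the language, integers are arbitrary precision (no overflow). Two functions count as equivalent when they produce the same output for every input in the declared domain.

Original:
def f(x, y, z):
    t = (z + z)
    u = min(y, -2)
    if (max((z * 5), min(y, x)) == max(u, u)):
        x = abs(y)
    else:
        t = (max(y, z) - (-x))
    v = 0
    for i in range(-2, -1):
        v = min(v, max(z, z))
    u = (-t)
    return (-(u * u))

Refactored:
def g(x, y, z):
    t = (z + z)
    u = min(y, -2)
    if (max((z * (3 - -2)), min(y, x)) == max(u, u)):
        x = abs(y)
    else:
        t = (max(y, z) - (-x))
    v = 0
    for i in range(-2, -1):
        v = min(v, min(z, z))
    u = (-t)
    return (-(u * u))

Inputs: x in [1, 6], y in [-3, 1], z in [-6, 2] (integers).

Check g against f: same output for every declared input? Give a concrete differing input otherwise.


Although `max(z, z)` became `min(z, z)`, no input in the stated domain can expose it.
Spot check at x=6, y=1, z=-2 — f: t=-4, then u=-2, then (max((z * 5), min(y, x)) == max(u, u)) is false, then t=7, then v=0, then (i=-2), then v=-2, then u=-7, then returns -49. g: t=-4, then u=-2, then (max((z * (3 - -2)), min(y, x)) == max(u, u)) is false, then t=7, then v=0, then (i=-2), then v=-2, then u=-7, then returns -49. Both give -49.
Every one of the 270 inputs gives matching results.
verdict: equivalent


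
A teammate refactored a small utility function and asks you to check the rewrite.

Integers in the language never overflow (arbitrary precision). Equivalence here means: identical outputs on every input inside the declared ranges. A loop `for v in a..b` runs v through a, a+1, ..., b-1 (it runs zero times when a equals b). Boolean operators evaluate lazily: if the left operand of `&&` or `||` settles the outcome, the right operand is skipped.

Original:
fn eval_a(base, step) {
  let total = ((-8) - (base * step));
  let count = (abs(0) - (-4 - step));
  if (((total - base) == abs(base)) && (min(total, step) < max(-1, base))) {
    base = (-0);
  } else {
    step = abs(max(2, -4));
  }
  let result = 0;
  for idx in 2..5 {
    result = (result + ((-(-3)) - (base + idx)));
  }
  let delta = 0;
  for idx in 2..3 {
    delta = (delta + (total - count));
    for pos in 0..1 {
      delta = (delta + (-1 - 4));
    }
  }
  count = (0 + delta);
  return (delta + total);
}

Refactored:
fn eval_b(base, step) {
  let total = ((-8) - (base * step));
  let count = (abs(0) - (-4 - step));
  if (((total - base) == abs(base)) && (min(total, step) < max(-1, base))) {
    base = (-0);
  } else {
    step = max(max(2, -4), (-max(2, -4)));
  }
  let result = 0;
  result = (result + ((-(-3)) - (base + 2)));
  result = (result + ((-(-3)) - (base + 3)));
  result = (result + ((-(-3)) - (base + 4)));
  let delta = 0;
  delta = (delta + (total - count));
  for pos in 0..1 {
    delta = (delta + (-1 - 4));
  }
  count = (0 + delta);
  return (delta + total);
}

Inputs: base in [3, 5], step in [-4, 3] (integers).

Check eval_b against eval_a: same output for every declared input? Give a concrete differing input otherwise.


Equivalent — the differences include min/max/abs usage differs; also local variable names differ; also loop structure differs; also arithmetic usage differs; also constant usage differs, yet no declared input distinguishes the two.
As a probe, take base=3, step=-1: eval_a runs total := -5 | count := 3 | (((total - base) == abs(base)) && (min(total, step) < max(-1, base))): false | step := 2 | result := 0 | iter idx=2: | result := -2 | iter idx=3: | result := -5 | iter idx=4: | result := -9 | delta := 0 | iter idx=2: | delta := -8 | iter pos=0: | delta := -13 | count := -13 | result -18; eval_b runs total := -5 | count := 3 | (((total - base) == abs(base)) && (min(total, step) < max(-1, base))): false | step := 2 | result := 0 | result := -2 | result := -5 | result := -9 | delta := 0 | delta := -8 | iter pos=0: | delta := -13 | count := -13 | result -18; both end at -18.
Every one of the 24 inputs gives matching results.
verdict: equivalent


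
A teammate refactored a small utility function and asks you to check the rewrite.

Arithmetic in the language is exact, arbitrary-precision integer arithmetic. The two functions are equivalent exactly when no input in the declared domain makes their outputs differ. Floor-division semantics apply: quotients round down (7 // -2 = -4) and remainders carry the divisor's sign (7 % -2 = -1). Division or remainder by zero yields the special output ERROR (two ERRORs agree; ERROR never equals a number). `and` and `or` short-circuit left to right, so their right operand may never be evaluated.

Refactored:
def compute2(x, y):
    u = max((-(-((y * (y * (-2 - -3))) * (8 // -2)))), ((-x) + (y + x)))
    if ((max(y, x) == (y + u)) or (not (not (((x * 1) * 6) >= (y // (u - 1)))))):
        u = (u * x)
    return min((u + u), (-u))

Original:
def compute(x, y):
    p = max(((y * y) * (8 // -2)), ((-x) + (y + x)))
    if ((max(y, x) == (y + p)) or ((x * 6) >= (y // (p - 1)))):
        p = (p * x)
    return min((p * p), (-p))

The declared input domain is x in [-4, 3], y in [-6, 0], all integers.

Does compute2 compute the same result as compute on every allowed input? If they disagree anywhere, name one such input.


Take x=-4, y=-6.
compute: p=-6, then ((max(y, x) == (y + p)) or ((x * 6) >= (y // (p - 1)))) is false, then returns 6
compute2: u=-6, then ((max(y, x) == (y + u)) or (not (not (((x * 1) * 6) >= (y // (u - 1)))))) is false, then returns -12
6 vs -12 — the two versions disagree here.
verdict: not equivalent; witness: x=-4, y=-6


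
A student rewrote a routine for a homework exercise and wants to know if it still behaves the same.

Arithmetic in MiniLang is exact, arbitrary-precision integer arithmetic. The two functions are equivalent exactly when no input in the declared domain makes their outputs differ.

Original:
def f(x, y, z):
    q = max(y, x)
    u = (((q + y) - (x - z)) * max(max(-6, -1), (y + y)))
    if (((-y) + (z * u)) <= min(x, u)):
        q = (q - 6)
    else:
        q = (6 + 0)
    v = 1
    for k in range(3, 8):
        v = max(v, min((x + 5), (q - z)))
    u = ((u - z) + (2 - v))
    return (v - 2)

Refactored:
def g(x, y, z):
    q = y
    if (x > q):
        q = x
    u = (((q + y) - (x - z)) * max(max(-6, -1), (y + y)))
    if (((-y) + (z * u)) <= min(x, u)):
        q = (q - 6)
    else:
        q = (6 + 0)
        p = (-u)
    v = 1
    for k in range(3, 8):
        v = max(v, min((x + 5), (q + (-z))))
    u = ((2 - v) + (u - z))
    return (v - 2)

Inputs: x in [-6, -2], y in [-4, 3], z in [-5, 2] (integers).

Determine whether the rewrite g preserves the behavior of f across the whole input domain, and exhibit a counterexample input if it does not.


Although branching structure differs, and min/max/abs usage differs, and comparison usage differs, and local variable names differ, and arithmetic usage differs, and statement counts differ, 320/320 inputs agree.
verdict: equivalent


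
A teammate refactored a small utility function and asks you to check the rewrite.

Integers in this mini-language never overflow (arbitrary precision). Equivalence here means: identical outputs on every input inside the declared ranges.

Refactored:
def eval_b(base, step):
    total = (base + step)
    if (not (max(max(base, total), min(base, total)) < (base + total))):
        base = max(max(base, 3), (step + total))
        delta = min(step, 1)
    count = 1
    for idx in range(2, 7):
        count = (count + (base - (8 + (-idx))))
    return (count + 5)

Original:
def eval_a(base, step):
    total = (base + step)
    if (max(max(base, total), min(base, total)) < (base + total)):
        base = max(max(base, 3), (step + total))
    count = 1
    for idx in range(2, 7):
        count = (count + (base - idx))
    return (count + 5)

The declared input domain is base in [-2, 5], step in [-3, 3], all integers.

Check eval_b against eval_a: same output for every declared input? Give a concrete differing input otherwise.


Not equivalent: base=-2, step=-3 separates them (-24 vs 1).
eval_a: total becomes -5; next (max(max(base, total), min(base, total)) < (base + total)) evaluates to false; next count becomes 1; next at idx=2:; next count becomes -3; next at idx=3:; next count becomes -8; next at idx=4:; next count becomes -14; next at idx=5:; next count becomes -21; next at idx=6:; next count becomes -29; next final value -24
eval_b: total becomes -5; next (not (max(max(base, total), min(base, total)) < (base + total))) evaluates to true; next base becomes 3; next delta becomes -3; next count becomes 1; next at idx=2:; next count becomes -2; next at idx=3:; next count becomes -4; next at idx=4:; next count becomes -5; next at idx=5:; next count becomes -5; next at idx=6:; next count becomes -4; next final value 1
verdict: not equivalent; witness: base=-2, step=-3


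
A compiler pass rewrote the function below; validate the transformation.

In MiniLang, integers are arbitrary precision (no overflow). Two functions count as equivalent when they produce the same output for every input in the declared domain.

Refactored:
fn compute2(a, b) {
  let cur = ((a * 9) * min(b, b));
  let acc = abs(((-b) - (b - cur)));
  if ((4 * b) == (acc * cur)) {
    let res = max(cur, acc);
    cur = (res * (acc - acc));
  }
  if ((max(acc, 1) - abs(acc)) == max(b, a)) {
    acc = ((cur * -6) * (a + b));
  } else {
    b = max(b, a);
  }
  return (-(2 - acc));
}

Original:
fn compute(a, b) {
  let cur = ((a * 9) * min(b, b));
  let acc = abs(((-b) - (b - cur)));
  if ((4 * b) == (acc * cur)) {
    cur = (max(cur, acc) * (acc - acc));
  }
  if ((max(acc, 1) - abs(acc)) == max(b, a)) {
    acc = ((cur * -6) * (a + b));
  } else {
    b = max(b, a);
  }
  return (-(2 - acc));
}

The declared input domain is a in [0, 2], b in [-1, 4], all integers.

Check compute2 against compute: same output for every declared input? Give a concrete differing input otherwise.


Side by side, the visible changes include: statement counts differ, local variable names differ.
Tracing a=0, b=4: compute: cur := 0 | acc := 8 | ((4 * b) == (acc * cur)): false | ((max(acc, 1) - abs(acc)) == max(b, a)): false | b := 4 | result 6 | compute2: cur := 0 | acc := 8 | ((4 * b) == (acc * cur)): false | ((max(acc, 1) - abs(acc)) == max(b, a)): false | b := 4 | result 6 — matching result 6.
Checked all 18 inputs in the declared domain: the outputs agree on every one.
verdict: equivalent


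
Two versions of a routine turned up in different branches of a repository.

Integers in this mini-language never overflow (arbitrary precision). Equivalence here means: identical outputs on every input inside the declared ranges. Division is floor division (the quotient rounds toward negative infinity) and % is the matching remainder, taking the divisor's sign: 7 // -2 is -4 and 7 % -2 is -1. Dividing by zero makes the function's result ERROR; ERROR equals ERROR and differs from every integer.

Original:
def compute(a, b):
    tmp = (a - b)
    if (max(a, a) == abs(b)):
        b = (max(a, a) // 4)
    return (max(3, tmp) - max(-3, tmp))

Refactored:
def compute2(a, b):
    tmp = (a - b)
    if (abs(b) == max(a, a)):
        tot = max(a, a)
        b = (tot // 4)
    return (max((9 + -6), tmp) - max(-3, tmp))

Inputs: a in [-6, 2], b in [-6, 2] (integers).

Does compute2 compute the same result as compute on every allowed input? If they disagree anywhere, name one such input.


This is a faithful refactor — constant usage differs, local variable names differ, statement counts differ, arithmetic usage differs, but the computed results match everywhere.
Spot check at a=-6, b=1 — compute: tmp=-7, then (max(a, a) == abs(b)) is false, then returns 6. compute2: tmp=-7, then (abs(b) == max(a, a)) is false, then returns 6. Both give 6.
An exhaustive pass over the 81 declared inputs shows identical outputs.
verdict: equivalent


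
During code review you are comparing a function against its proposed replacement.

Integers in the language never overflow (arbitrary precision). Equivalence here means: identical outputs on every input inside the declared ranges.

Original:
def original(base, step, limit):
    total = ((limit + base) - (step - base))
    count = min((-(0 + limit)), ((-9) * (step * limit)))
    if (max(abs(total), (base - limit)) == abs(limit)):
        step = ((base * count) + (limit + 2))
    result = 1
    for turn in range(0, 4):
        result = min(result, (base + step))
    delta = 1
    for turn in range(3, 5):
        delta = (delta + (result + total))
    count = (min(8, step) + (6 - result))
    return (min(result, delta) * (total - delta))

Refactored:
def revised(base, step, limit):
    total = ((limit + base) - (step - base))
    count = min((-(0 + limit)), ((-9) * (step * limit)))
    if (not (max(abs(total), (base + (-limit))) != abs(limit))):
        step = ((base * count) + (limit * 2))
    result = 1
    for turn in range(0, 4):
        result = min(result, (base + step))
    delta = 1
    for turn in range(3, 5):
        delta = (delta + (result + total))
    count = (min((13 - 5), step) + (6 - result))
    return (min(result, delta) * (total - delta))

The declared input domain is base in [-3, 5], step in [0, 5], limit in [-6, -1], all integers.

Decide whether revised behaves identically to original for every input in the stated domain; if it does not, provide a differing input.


At base=0, step=0, limit=-6: original gives -247, revised gives -1015.
verdict: not equivalent; witness: base=0, step=0, limit=-6


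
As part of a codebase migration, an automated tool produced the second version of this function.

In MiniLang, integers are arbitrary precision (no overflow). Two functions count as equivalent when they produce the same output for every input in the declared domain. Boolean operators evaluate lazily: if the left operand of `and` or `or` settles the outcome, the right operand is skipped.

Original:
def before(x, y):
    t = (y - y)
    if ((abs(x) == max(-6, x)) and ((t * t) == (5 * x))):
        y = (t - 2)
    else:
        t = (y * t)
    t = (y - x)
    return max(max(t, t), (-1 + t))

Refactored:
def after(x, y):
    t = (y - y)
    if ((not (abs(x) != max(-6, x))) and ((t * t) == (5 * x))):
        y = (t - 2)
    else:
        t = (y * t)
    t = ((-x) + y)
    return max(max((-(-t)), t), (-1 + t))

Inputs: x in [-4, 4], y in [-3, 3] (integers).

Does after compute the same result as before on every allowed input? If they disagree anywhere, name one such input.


Although arithmetic usage differs, comparison usage differs, boolean connective usage differs, 63/63 inputs agree.
verdict: equivalent


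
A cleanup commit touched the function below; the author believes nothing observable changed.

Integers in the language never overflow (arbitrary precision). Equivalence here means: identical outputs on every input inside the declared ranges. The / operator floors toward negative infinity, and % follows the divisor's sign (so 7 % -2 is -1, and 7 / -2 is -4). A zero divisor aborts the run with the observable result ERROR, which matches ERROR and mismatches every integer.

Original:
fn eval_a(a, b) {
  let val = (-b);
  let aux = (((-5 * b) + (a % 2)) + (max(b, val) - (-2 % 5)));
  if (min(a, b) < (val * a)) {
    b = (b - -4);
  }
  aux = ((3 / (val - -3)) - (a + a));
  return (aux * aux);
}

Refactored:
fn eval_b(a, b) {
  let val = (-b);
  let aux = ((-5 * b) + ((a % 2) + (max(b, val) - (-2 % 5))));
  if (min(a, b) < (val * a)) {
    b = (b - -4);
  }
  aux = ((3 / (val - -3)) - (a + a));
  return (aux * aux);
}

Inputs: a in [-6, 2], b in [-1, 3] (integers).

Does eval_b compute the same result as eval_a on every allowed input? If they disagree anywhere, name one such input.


Changes here: same computation, different form; the full 45-point sweep finds no disagreement.
verdict: equivalent


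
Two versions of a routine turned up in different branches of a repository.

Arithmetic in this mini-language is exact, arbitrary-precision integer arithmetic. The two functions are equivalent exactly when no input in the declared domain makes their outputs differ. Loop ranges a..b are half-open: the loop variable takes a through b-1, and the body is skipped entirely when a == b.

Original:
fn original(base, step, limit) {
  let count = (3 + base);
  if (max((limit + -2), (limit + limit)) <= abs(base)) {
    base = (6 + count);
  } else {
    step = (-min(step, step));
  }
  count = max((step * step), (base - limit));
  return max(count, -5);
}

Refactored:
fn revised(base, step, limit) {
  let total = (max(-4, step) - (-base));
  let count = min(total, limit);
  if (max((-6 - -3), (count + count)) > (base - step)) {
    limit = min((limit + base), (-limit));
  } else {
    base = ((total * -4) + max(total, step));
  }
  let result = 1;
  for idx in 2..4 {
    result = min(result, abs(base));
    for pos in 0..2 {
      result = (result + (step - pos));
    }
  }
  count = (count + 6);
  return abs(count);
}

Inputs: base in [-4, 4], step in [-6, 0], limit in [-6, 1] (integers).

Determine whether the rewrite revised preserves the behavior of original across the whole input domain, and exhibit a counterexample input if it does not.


Input base=-4, step=-6, limit=-6: 36 from original versus 2 from revised.
verdict: not equivalent; witness: base=-4, step=-6, limit=-6


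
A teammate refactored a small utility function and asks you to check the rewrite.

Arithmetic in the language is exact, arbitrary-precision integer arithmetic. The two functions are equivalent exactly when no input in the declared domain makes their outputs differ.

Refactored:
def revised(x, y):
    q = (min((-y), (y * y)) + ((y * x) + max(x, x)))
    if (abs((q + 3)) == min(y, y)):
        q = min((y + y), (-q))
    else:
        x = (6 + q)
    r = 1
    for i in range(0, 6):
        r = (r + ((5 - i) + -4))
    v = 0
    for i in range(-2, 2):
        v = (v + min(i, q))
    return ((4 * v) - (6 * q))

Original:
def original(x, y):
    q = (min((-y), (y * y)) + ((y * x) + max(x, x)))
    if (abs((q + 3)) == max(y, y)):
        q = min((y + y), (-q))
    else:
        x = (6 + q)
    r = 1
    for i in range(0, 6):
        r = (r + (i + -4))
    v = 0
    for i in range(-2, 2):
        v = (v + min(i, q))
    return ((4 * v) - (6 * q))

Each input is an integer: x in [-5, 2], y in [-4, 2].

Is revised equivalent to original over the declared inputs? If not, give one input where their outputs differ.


The edit looks behavioral (`max(y, y)` became `min(y, y)`), but over these ranges it never changes the outcome.
One worked example (x=0, y=-1) — original: q=1, then (abs((q + 3)) == max(y, y)) is false, then x=7, then r=1, then (i=0), then r=-3, then (i=1), then r=-6, then (i=2), then r=-8, then (i=3), then r=-9, then (i=4), then r=-9, then (i=5), then r=-8, then v=0, then (i=-2), then v=-2, then (i=-1), then v=-3, then (i=0), then v=-3, then (i=1), then v=-2, then returns -14; revised: q=1, then (abs((q + 3)) == min(y, y)) is false, then x=7, then r=1, then (i=0), then r=2, then (i=1), then r=2, then (i=2), then r=1, then (i=3), then r=-1, then (i=4), then r=-4, then (i=5), then r=-8, then v=0, then (i=-2), then v=-2, then (i=-1), then v=-3, then (i=0), then v=-3, then (i=1), then v=-2, then returns -14; agreement on -14.
Across all 56 domain points the two functions coincide.
verdict: equivalent


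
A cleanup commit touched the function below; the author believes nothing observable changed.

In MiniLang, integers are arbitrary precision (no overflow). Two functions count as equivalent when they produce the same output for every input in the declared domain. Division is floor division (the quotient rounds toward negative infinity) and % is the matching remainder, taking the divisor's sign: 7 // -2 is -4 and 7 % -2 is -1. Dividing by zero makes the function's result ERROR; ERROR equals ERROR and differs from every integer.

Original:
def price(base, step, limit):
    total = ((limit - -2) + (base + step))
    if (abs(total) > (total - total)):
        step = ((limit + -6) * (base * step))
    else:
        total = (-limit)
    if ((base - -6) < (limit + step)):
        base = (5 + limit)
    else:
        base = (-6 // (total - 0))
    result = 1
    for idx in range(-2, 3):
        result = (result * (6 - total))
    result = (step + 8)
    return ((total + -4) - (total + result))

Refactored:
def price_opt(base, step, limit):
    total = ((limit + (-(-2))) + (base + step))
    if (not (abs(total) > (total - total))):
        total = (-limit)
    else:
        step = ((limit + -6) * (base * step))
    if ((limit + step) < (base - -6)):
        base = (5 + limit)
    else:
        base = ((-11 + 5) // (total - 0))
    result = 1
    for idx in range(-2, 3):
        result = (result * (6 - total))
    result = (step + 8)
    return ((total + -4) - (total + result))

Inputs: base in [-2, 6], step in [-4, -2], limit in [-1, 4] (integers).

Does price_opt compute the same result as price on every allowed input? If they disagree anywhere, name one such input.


Take base=0, step=-2, limit=0.
price: total=0, then (abs(total) > (total - total)) is false, then total=0, then ((base - -6) < (limit + step)) is false, then a zero divisor aborts: ERROR
price_opt: total=0, then (not (abs(total) > (total - total))) is true, then total=0, then ((limit + step) < (base - -6)) is true, then base=5, then result=1, then (idx=-2), then result=6, then (idx=-1), then result=36, then (idx=0), then result=216, then (idx=1), then result=1296, then (idx=2), then result=7776, then result=6, then returns -10
ERROR against -10: the behavior changed.
verdict: not equivalent; witness: base=0, step=-2, limit=0


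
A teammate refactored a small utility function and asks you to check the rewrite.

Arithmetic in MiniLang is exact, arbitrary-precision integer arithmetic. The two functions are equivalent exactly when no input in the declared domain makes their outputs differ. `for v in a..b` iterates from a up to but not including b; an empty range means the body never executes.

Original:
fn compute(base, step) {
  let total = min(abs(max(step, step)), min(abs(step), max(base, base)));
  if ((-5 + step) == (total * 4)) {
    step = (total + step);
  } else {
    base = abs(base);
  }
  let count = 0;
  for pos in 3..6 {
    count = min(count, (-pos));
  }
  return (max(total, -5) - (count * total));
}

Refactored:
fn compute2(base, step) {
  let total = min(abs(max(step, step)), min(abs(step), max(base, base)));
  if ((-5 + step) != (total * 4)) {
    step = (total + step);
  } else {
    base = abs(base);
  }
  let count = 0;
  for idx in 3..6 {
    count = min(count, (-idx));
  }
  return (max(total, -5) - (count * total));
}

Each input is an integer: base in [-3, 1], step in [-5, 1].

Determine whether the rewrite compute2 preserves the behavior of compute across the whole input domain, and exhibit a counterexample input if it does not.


The one real change (`((-5 + step) == (total * 4))` became `((-5 + step) != (total * 4))`) has no effect anywhere in the declared ranges.
One worked example (base=1, step=0) — compute: total becomes 0; next ((-5 + step) == (total * 4)) evaluates to false; next base becomes 1; next count becomes 0; next at pos=3:; next count becomes -3; next at pos=4:; next count becomes -4; next at pos=5:; next count becomes -5; next final value 0; compute2: total becomes 0; next ((-5 + step) != (total * 4)) evaluates to true; next step becomes 0; next count becomes 0; next at idx=3:; next count becomes -3; next at idx=4:; next count becomes -4; next at idx=5:; next count becomes -5; next final value 0; agreement on 0.
Checked all 35 inputs in the declared domain: the outputs agree on every one.
verdict: equivalent


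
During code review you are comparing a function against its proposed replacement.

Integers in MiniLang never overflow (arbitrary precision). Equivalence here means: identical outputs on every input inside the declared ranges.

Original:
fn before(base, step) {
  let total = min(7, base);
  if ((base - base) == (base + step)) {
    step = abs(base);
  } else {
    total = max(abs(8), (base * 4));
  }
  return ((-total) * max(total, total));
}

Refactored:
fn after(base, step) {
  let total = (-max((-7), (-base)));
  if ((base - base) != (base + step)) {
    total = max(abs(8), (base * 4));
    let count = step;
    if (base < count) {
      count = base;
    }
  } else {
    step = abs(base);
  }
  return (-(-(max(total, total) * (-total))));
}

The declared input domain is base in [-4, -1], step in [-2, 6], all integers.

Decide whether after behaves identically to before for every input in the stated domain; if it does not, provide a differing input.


Equivalent — the differences include local variable names differ; min/max/abs usage differs; statement counts differ; branching structure differs; comparison usage differs, yet no declared input distinguishes the two.
One worked example (base=-1, step=-1) — before: total = -1; ((base - base) == (base + step)) -> false; total = 8; return -64; after: total = -1; ((base - base) != (base + step)) -> true; total = 8; count = -1; (base < count) -> false; return -64; agreement on -64.
An exhaustive pass over the 36 declared inputs shows identical outputs.
verdict: equivalent


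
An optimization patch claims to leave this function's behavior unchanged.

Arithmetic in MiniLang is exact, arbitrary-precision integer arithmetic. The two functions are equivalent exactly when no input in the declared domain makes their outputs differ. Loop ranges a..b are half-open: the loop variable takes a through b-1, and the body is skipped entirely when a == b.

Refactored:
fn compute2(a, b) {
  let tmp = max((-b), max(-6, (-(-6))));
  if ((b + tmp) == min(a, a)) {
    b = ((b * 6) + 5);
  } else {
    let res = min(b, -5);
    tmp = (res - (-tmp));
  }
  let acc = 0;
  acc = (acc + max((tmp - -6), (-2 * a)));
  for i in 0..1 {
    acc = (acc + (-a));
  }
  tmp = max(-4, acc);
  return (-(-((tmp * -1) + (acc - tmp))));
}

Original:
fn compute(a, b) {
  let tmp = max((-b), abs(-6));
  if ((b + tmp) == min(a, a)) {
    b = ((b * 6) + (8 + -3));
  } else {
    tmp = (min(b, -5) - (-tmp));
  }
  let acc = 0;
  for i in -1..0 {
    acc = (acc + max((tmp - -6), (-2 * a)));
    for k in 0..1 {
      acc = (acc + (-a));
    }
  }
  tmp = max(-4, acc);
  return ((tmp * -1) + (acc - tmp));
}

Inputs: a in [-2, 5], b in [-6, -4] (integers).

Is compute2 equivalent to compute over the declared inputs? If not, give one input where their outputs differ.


Reading the diff, among the changes: min/max/abs usage differs; also constant usage differs; also arithmetic usage differs; also loop structure differs; also local variable names differ.
Spot check at a=2, b=-6 — compute: tmp := 6 | ((b + tmp) == min(a, a)): false | tmp := 0 | acc := 0 | iter i=-1: | acc := 6 | iter k=0: | acc := 4 | tmp := 4 | result -4. compute2: tmp := 6 | ((b + tmp) == min(a, a)): false | res := -6 | tmp := 0 | acc := 0 | acc := 6 | iter i=0: | acc := 4 | tmp := 4 | result -4. Both give -4.
Every one of the 24 inputs gives matching results.
verdict: equivalent


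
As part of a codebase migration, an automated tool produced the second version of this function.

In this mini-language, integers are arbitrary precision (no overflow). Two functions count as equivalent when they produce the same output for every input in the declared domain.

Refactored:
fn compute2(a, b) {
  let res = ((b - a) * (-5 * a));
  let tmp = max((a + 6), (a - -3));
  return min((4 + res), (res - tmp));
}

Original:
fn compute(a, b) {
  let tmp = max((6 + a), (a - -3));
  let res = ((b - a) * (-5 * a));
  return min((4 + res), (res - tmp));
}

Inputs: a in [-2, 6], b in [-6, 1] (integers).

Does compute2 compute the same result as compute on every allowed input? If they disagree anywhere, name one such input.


The two versions differ — the changes include same computation, different form.
As a probe, take a=3, b=-3: compute runs tmp=9, then res=90, then returns 81; compute2 runs res=90, then tmp=9, then returns 81; both end at 81.
Across all 72 domain points the two functions coincide.
verdict: equivalent


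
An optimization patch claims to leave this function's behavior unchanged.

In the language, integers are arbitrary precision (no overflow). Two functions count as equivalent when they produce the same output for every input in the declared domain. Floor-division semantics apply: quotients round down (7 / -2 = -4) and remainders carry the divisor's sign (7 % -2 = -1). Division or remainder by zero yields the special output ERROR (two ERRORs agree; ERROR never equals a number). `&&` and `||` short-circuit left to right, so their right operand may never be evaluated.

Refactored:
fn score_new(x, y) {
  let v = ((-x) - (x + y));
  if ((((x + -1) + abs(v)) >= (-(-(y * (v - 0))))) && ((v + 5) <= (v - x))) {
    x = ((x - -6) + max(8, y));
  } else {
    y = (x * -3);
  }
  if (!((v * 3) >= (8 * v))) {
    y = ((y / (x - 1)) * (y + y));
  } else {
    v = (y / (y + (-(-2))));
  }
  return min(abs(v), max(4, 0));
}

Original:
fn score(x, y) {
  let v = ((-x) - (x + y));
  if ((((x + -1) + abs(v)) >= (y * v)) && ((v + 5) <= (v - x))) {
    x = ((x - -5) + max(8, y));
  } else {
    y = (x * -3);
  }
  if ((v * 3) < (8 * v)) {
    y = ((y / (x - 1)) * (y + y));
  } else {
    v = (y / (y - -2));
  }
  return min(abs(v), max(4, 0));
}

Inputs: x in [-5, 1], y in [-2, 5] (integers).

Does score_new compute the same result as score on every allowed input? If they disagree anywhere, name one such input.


The one real change (`-5` became `-6`) has no effect anywhere in the declared ranges.
One worked example (x=-2, y=-1) — score: v = 5; ((((x + -1) + abs(v)) >= (y * v)) && ((v + 5) <= (v - x))) -> false; y = 6; ((v * 3) < (8 * v)) -> true; y = -24; return 4; score_new: v = 5; ((((x + -1) + abs(v)) >= (-(-(y * (v - 0))))) && ((v + 5) <= (v - x))) -> false; y = 6; (!((v * 3) >= (8 * v))) -> true; y = -24; return 4; agreement on 4.
An exhaustive pass over the 56 declared inputs shows identical outputs.
verdict: equivalent


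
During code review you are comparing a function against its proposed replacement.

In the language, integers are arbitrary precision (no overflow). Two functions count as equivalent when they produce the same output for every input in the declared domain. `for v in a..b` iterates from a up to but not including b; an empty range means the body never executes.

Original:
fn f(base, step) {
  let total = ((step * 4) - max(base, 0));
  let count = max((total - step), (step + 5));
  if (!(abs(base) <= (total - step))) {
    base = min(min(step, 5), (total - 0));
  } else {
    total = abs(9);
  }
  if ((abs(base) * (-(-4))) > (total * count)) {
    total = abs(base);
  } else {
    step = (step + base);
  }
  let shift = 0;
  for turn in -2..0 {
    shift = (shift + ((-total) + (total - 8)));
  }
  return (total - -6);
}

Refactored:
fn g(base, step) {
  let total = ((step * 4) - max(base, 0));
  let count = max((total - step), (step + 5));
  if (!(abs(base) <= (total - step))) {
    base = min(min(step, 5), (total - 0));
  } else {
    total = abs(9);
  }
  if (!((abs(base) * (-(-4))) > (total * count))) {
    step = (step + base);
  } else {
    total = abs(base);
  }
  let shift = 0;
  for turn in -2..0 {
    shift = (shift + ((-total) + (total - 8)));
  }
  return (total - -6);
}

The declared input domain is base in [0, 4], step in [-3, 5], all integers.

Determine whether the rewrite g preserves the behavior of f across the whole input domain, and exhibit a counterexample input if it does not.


Behavior is preserved: although boolean connective usage differs, the outputs never diverge.
Tracing base=4, step=3: f: total := 8 | count := 8 | (!(abs(base) <= (total - step))): false | total := 9 | ((abs(base) * (-(-4))) > (total * count)): false | step := 7 | shift := 0 | iter turn=-2: | shift := -8 | iter turn=-1: | shift := -16 | result 15 | g: total := 8 | count := 8 | (!(abs(base) <= (total - step))): false | total := 9 | (!((abs(base) * (-(-4))) > (total * count))): true | step := 7 | shift := 0 | iter turn=-2: | shift := -8 | iter turn=-1: | shift := -16 | result 15 — matching result 15.
Checked all 45 inputs in the declared domain: the outputs agree on every one.
verdict: equivalent


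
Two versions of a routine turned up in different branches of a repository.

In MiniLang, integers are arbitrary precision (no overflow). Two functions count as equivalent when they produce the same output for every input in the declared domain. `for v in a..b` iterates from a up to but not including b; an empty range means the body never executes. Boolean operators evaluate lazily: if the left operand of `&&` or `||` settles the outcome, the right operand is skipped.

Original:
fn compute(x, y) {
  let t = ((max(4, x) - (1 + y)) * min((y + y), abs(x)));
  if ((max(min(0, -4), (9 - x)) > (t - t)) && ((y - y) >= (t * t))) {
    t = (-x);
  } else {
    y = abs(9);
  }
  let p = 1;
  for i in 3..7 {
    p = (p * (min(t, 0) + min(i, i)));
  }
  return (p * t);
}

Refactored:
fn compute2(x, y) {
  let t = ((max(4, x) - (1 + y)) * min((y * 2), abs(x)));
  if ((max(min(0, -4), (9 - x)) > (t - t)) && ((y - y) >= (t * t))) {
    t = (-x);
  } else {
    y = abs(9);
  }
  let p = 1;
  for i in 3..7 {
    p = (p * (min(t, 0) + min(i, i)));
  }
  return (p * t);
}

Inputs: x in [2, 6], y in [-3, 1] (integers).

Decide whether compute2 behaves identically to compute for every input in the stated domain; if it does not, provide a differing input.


Behavior is preserved: although constant usage differs; arithmetic usage differs, the outputs never diverge.
Spot check at x=4, y=0 — compute: t becomes 0; next ((max(min(0, -4), (9 - x)) > (t - t)) && ((y - y) >= (t * t))) evaluates to true; next t becomes -4; next p becomes 1; next at i=3:; next p becomes -1; next at i=4:; next p becomes 0; next at i=5:; next p becomes 0; next at i=6:; next p becomes 0; next final value 0. compute2: t becomes 0; next ((max(min(0, -4), (9 - x)) > (t - t)) && ((y - y) >= (t * t))) evaluates to true; next t becomes -4; next p becomes 1; next at i=3:; next p becomes -1; next at i=4:; next p becomes 0; next at i=5:; next p becomes 0; next at i=6:; next p becomes 0; next final value 0. Both give 0.
Checked all 25 inputs in the declared domain: the outputs agree on every one.
verdict: equivalent


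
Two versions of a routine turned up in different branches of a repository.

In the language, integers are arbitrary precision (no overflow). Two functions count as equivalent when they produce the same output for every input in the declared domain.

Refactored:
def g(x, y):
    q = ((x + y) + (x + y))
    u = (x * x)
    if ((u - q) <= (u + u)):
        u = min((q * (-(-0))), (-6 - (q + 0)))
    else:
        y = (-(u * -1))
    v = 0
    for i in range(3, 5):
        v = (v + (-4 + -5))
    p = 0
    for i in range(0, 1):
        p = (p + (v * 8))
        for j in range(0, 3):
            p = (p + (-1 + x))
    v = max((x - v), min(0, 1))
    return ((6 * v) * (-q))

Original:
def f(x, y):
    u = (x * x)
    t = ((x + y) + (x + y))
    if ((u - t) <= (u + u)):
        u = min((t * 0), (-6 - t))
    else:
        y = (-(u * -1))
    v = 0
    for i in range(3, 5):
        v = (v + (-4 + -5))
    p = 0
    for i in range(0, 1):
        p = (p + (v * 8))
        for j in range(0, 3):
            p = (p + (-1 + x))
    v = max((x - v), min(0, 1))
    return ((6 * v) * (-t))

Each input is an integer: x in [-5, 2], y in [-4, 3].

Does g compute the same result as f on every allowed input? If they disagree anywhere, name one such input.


Differences: arithmetic usage differs, constant usage differs, local variable names differ — yet all 64 inputs agree.
verdict: equivalent


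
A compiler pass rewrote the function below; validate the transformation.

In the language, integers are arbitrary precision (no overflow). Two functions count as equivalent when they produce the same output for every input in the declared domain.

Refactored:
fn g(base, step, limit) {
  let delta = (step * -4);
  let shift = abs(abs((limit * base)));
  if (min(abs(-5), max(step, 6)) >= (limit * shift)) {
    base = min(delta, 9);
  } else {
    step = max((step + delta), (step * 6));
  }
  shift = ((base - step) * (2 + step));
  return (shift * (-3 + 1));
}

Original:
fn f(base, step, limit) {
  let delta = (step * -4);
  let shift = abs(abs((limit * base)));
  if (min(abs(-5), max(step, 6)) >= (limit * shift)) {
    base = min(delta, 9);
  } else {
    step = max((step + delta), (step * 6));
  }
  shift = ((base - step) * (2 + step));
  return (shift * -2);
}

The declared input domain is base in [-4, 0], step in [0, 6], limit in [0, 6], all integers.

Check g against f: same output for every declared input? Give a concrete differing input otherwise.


Behavior is preserved: although arithmetic usage differs, plus constant usage differs, the outputs never diverge.
Spot check at base=-4, step=1, limit=2 — f: delta = -4; shift = 8; (min(abs(-5), max(step, 6)) >= (limit * shift)) -> false; step = 6; shift = -80; return 160. g: delta = -4; shift = 8; (min(abs(-5), max(step, 6)) >= (limit * shift)) -> false; step = 6; shift = -80; return 160. Both give 160.
An exhaustive pass over the 245 declared inputs shows identical outputs.
verdict: equivalent
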